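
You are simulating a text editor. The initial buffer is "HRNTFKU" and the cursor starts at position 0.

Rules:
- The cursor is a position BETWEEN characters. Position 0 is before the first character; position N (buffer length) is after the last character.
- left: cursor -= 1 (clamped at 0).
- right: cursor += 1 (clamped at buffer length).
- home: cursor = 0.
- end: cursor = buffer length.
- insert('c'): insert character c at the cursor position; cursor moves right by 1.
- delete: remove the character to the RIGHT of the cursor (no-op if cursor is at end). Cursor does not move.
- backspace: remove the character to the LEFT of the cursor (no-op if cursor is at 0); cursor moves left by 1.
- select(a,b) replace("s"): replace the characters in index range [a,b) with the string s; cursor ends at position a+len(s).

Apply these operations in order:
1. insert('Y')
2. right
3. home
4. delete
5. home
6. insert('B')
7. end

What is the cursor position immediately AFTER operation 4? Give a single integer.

After op 1 (insert('Y')): buf='YHRNTFKU' cursor=1
After op 2 (right): buf='YHRNTFKU' cursor=2
After op 3 (home): buf='YHRNTFKU' cursor=0
After op 4 (delete): buf='HRNTFKU' cursor=0

Answer: 0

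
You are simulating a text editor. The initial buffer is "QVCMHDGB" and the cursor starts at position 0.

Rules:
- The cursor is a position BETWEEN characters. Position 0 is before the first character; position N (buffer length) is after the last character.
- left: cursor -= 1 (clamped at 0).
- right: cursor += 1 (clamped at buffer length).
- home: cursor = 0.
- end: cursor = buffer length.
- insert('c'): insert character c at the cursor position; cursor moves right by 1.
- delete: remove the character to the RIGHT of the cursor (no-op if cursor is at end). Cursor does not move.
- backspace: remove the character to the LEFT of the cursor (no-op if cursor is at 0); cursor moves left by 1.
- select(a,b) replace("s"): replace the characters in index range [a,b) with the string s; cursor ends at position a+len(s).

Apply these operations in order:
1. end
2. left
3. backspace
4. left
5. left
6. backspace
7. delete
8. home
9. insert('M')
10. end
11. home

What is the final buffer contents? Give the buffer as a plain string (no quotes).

Answer: MQVCDB

Derivation:
After op 1 (end): buf='QVCMHDGB' cursor=8
After op 2 (left): buf='QVCMHDGB' cursor=7
After op 3 (backspace): buf='QVCMHDB' cursor=6
After op 4 (left): buf='QVCMHDB' cursor=5
After op 5 (left): buf='QVCMHDB' cursor=4
After op 6 (backspace): buf='QVCHDB' cursor=3
After op 7 (delete): buf='QVCDB' cursor=3
After op 8 (home): buf='QVCDB' cursor=0
After op 9 (insert('M')): buf='MQVCDB' cursor=1
After op 10 (end): buf='MQVCDB' cursor=6
After op 11 (home): buf='MQVCDB' cursor=0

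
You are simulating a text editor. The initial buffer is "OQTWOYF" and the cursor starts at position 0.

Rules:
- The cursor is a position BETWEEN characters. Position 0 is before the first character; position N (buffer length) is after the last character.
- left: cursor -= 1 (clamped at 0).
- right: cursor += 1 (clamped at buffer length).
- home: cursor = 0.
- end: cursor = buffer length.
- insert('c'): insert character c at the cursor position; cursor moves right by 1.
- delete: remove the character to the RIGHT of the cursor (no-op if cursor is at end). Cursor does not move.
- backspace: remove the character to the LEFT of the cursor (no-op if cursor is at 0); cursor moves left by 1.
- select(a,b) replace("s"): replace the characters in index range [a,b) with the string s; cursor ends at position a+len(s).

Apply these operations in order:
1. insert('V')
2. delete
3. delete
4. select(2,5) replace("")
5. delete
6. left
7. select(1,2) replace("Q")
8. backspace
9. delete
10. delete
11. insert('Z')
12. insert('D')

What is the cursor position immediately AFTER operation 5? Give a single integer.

After op 1 (insert('V')): buf='VOQTWOYF' cursor=1
After op 2 (delete): buf='VQTWOYF' cursor=1
After op 3 (delete): buf='VTWOYF' cursor=1
After op 4 (select(2,5) replace("")): buf='VTF' cursor=2
After op 5 (delete): buf='VT' cursor=2

Answer: 2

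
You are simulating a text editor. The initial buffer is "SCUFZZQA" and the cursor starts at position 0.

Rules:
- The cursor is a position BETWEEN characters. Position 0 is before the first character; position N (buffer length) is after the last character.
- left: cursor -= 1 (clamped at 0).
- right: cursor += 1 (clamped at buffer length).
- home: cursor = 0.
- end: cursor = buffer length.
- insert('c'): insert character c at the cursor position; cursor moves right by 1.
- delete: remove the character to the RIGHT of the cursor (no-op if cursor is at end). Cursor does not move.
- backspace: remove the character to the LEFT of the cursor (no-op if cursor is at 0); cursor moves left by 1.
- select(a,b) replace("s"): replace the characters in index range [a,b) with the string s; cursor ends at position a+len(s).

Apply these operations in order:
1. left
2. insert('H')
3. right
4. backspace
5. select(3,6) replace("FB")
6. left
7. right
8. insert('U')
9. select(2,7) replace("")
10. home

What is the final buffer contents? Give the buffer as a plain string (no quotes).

Answer: HCA

Derivation:
After op 1 (left): buf='SCUFZZQA' cursor=0
After op 2 (insert('H')): buf='HSCUFZZQA' cursor=1
After op 3 (right): buf='HSCUFZZQA' cursor=2
After op 4 (backspace): buf='HCUFZZQA' cursor=1
After op 5 (select(3,6) replace("FB")): buf='HCUFBQA' cursor=5
After op 6 (left): buf='HCUFBQA' cursor=4
After op 7 (right): buf='HCUFBQA' cursor=5
After op 8 (insert('U')): buf='HCUFBUQA' cursor=6
After op 9 (select(2,7) replace("")): buf='HCA' cursor=2
After op 10 (home): buf='HCA' cursor=0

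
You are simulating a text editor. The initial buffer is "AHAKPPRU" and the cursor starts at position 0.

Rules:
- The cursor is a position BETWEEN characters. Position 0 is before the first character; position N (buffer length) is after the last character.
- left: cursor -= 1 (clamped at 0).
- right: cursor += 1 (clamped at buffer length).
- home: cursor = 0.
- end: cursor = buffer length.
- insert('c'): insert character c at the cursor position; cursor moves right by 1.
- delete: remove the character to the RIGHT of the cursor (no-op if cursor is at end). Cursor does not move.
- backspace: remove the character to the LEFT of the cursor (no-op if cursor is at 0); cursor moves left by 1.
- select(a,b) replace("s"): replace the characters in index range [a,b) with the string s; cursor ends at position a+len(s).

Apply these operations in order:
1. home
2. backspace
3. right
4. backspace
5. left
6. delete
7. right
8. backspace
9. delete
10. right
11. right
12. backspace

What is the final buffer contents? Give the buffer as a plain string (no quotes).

Answer: PRU

Derivation:
After op 1 (home): buf='AHAKPPRU' cursor=0
After op 2 (backspace): buf='AHAKPPRU' cursor=0
After op 3 (right): buf='AHAKPPRU' cursor=1
After op 4 (backspace): buf='HAKPPRU' cursor=0
After op 5 (left): buf='HAKPPRU' cursor=0
After op 6 (delete): buf='AKPPRU' cursor=0
After op 7 (right): buf='AKPPRU' cursor=1
After op 8 (backspace): buf='KPPRU' cursor=0
After op 9 (delete): buf='PPRU' cursor=0
After op 10 (right): buf='PPRU' cursor=1
After op 11 (right): buf='PPRU' cursor=2
After op 12 (backspace): buf='PRU' cursor=1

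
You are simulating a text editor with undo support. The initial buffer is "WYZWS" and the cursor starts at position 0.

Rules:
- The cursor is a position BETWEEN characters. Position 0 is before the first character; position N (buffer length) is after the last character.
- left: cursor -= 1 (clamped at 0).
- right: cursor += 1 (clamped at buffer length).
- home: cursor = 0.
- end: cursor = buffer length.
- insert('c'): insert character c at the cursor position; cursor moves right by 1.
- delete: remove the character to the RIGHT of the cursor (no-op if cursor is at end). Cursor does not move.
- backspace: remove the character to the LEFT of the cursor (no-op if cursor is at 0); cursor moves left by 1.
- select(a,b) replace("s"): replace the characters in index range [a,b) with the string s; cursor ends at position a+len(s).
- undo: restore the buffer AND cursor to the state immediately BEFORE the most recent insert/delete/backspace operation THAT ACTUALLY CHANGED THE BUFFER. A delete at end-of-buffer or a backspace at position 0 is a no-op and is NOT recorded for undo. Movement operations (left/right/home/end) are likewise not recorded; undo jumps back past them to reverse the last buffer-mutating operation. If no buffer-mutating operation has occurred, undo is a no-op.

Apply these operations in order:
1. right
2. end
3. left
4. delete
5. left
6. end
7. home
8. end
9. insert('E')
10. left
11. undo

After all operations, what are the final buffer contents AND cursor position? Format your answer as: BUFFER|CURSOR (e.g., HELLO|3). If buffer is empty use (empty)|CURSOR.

After op 1 (right): buf='WYZWS' cursor=1
After op 2 (end): buf='WYZWS' cursor=5
After op 3 (left): buf='WYZWS' cursor=4
After op 4 (delete): buf='WYZW' cursor=4
After op 5 (left): buf='WYZW' cursor=3
After op 6 (end): buf='WYZW' cursor=4
After op 7 (home): buf='WYZW' cursor=0
After op 8 (end): buf='WYZW' cursor=4
After op 9 (insert('E')): buf='WYZWE' cursor=5
After op 10 (left): buf='WYZWE' cursor=4
After op 11 (undo): buf='WYZW' cursor=4

Answer: WYZW|4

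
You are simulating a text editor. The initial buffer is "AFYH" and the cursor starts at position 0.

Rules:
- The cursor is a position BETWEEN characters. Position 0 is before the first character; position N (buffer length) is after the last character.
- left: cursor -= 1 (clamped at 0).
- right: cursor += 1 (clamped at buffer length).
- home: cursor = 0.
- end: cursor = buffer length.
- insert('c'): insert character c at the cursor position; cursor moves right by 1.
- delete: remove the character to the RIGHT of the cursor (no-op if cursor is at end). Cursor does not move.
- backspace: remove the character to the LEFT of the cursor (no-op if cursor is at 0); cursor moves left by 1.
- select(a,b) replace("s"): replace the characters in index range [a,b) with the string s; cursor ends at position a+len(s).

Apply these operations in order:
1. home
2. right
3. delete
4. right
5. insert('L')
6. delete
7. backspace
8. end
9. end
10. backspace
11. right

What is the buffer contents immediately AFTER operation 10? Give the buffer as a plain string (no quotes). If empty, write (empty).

After op 1 (home): buf='AFYH' cursor=0
After op 2 (right): buf='AFYH' cursor=1
After op 3 (delete): buf='AYH' cursor=1
After op 4 (right): buf='AYH' cursor=2
After op 5 (insert('L')): buf='AYLH' cursor=3
After op 6 (delete): buf='AYL' cursor=3
After op 7 (backspace): buf='AY' cursor=2
After op 8 (end): buf='AY' cursor=2
After op 9 (end): buf='AY' cursor=2
After op 10 (backspace): buf='A' cursor=1

Answer: A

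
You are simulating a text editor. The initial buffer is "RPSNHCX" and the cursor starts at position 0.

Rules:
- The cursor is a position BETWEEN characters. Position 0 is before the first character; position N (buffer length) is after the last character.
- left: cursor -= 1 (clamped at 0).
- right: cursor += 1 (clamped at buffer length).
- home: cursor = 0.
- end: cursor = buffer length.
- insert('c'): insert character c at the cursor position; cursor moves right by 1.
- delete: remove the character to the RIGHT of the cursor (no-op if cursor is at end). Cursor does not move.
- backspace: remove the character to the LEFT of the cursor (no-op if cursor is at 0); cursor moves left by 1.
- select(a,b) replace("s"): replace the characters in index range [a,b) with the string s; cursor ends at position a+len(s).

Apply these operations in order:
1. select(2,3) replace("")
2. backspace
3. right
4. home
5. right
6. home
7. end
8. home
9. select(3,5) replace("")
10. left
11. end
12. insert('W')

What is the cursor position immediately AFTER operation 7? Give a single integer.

Answer: 5

Derivation:
After op 1 (select(2,3) replace("")): buf='RPNHCX' cursor=2
After op 2 (backspace): buf='RNHCX' cursor=1
After op 3 (right): buf='RNHCX' cursor=2
After op 4 (home): buf='RNHCX' cursor=0
After op 5 (right): buf='RNHCX' cursor=1
After op 6 (home): buf='RNHCX' cursor=0
After op 7 (end): buf='RNHCX' cursor=5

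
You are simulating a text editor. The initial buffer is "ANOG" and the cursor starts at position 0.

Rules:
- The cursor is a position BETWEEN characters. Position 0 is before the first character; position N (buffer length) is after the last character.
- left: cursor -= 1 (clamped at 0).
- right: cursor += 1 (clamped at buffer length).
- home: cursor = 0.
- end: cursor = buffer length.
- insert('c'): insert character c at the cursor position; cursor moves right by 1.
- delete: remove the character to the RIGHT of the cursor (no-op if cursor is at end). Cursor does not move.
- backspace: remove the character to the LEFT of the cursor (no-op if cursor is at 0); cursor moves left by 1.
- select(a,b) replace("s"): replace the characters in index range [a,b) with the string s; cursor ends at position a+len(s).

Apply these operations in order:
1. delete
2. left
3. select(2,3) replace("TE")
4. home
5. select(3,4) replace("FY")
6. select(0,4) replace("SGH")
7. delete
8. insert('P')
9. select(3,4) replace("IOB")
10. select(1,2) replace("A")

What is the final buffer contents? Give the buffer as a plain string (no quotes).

After op 1 (delete): buf='NOG' cursor=0
After op 2 (left): buf='NOG' cursor=0
After op 3 (select(2,3) replace("TE")): buf='NOTE' cursor=4
After op 4 (home): buf='NOTE' cursor=0
After op 5 (select(3,4) replace("FY")): buf='NOTFY' cursor=5
After op 6 (select(0,4) replace("SGH")): buf='SGHY' cursor=3
After op 7 (delete): buf='SGH' cursor=3
After op 8 (insert('P')): buf='SGHP' cursor=4
After op 9 (select(3,4) replace("IOB")): buf='SGHIOB' cursor=6
After op 10 (select(1,2) replace("A")): buf='SAHIOB' cursor=2

Answer: SAHIOB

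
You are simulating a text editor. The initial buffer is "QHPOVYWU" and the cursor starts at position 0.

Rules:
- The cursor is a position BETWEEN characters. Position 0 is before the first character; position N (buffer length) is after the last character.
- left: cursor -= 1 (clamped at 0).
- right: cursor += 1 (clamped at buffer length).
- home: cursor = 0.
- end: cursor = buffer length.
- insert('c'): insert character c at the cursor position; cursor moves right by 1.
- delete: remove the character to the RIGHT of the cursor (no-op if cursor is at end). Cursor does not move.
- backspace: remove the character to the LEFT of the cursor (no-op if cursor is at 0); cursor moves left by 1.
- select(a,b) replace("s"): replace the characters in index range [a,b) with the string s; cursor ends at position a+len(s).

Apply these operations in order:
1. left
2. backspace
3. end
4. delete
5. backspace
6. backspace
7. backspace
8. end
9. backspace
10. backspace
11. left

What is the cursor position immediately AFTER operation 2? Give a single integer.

After op 1 (left): buf='QHPOVYWU' cursor=0
After op 2 (backspace): buf='QHPOVYWU' cursor=0

Answer: 0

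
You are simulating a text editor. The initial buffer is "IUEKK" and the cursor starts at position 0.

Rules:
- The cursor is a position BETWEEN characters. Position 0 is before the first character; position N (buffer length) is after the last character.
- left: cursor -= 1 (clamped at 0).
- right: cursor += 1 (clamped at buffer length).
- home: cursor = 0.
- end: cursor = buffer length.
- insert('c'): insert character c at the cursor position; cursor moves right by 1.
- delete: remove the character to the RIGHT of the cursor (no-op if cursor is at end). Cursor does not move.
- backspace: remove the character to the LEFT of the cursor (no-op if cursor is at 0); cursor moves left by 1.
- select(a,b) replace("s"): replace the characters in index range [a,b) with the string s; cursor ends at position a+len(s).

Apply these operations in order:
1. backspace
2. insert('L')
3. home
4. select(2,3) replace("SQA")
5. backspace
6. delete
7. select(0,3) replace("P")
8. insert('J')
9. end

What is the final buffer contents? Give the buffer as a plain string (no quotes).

After op 1 (backspace): buf='IUEKK' cursor=0
After op 2 (insert('L')): buf='LIUEKK' cursor=1
After op 3 (home): buf='LIUEKK' cursor=0
After op 4 (select(2,3) replace("SQA")): buf='LISQAEKK' cursor=5
After op 5 (backspace): buf='LISQEKK' cursor=4
After op 6 (delete): buf='LISQKK' cursor=4
After op 7 (select(0,3) replace("P")): buf='PQKK' cursor=1
After op 8 (insert('J')): buf='PJQKK' cursor=2
After op 9 (end): buf='PJQKK' cursor=5

Answer: PJQKK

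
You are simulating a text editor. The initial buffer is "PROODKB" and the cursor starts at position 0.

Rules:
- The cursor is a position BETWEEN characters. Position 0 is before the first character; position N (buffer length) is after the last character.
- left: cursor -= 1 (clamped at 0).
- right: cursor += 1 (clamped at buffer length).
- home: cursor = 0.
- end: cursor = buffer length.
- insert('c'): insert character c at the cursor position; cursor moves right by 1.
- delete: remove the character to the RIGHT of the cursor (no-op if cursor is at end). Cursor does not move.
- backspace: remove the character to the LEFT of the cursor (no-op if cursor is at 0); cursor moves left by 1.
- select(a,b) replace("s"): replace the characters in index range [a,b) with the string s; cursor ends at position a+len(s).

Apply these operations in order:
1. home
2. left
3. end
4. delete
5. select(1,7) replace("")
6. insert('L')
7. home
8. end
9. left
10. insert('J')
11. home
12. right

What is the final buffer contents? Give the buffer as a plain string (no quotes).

Answer: PJL

Derivation:
After op 1 (home): buf='PROODKB' cursor=0
After op 2 (left): buf='PROODKB' cursor=0
After op 3 (end): buf='PROODKB' cursor=7
After op 4 (delete): buf='PROODKB' cursor=7
After op 5 (select(1,7) replace("")): buf='P' cursor=1
After op 6 (insert('L')): buf='PL' cursor=2
After op 7 (home): buf='PL' cursor=0
After op 8 (end): buf='PL' cursor=2
After op 9 (left): buf='PL' cursor=1
After op 10 (insert('J')): buf='PJL' cursor=2
After op 11 (home): buf='PJL' cursor=0
After op 12 (right): buf='PJL' cursor=1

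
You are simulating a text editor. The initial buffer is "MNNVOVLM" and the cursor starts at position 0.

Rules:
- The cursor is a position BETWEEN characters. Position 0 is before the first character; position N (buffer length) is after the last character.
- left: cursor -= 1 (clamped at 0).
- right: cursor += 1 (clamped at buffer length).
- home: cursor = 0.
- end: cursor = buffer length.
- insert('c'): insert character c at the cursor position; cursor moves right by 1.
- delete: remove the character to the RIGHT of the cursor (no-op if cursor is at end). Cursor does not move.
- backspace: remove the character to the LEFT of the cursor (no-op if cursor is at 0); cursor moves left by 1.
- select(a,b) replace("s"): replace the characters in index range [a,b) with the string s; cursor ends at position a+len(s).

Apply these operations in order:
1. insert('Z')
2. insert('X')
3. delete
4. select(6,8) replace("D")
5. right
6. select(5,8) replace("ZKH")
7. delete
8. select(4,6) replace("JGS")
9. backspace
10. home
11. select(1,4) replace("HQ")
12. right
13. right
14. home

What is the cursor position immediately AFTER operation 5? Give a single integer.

After op 1 (insert('Z')): buf='ZMNNVOVLM' cursor=1
After op 2 (insert('X')): buf='ZXMNNVOVLM' cursor=2
After op 3 (delete): buf='ZXNNVOVLM' cursor=2
After op 4 (select(6,8) replace("D")): buf='ZXNNVODM' cursor=7
After op 5 (right): buf='ZXNNVODM' cursor=8

Answer: 8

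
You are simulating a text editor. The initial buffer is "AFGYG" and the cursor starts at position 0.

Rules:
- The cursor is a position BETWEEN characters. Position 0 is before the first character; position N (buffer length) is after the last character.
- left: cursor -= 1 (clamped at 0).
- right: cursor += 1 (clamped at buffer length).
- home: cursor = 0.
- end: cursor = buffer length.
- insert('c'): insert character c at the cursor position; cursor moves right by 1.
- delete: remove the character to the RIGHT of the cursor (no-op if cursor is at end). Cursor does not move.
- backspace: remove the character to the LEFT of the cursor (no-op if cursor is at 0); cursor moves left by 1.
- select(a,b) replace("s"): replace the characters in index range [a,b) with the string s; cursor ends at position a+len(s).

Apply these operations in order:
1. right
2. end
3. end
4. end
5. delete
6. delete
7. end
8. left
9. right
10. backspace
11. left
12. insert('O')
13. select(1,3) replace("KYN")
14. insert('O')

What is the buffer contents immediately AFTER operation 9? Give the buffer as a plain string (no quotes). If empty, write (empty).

Answer: AFGYG

Derivation:
After op 1 (right): buf='AFGYG' cursor=1
After op 2 (end): buf='AFGYG' cursor=5
After op 3 (end): buf='AFGYG' cursor=5
After op 4 (end): buf='AFGYG' cursor=5
After op 5 (delete): buf='AFGYG' cursor=5
After op 6 (delete): buf='AFGYG' cursor=5
After op 7 (end): buf='AFGYG' cursor=5
After op 8 (left): buf='AFGYG' cursor=4
After op 9 (right): buf='AFGYG' cursor=5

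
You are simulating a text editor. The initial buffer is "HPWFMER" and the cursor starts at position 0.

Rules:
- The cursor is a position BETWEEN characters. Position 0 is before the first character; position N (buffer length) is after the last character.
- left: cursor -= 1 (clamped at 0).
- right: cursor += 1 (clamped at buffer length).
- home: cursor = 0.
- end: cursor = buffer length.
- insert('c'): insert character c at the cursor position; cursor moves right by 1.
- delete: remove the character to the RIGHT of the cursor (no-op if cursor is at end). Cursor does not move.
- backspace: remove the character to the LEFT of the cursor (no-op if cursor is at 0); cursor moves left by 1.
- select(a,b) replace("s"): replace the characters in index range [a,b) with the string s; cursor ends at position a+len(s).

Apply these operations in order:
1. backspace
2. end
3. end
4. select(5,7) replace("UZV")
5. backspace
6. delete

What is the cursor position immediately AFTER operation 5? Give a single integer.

Answer: 7

Derivation:
After op 1 (backspace): buf='HPWFMER' cursor=0
After op 2 (end): buf='HPWFMER' cursor=7
After op 3 (end): buf='HPWFMER' cursor=7
After op 4 (select(5,7) replace("UZV")): buf='HPWFMUZV' cursor=8
After op 5 (backspace): buf='HPWFMUZ' cursor=7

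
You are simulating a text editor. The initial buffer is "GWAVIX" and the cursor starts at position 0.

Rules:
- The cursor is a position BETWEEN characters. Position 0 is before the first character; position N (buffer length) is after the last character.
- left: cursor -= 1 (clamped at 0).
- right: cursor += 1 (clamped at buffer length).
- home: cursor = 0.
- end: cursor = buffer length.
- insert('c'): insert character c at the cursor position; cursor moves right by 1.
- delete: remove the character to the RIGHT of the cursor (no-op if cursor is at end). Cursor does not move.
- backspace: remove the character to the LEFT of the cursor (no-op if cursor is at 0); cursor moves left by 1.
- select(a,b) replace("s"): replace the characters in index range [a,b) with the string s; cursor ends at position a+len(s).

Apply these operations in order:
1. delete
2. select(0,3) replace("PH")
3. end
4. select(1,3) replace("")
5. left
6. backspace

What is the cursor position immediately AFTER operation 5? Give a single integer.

After op 1 (delete): buf='WAVIX' cursor=0
After op 2 (select(0,3) replace("PH")): buf='PHIX' cursor=2
After op 3 (end): buf='PHIX' cursor=4
After op 4 (select(1,3) replace("")): buf='PX' cursor=1
After op 5 (left): buf='PX' cursor=0

Answer: 0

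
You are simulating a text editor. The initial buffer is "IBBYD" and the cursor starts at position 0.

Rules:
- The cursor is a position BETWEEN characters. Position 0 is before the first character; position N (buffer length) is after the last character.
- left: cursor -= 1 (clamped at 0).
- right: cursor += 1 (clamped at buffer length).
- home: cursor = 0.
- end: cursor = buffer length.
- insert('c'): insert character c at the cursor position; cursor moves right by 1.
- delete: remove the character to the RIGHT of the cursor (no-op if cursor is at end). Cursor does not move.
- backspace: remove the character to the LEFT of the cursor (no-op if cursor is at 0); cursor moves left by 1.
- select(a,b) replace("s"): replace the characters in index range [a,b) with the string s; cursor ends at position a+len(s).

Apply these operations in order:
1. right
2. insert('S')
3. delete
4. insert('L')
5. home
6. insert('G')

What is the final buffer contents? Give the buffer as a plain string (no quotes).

After op 1 (right): buf='IBBYD' cursor=1
After op 2 (insert('S')): buf='ISBBYD' cursor=2
After op 3 (delete): buf='ISBYD' cursor=2
After op 4 (insert('L')): buf='ISLBYD' cursor=3
After op 5 (home): buf='ISLBYD' cursor=0
After op 6 (insert('G')): buf='GISLBYD' cursor=1

Answer: GISLBYD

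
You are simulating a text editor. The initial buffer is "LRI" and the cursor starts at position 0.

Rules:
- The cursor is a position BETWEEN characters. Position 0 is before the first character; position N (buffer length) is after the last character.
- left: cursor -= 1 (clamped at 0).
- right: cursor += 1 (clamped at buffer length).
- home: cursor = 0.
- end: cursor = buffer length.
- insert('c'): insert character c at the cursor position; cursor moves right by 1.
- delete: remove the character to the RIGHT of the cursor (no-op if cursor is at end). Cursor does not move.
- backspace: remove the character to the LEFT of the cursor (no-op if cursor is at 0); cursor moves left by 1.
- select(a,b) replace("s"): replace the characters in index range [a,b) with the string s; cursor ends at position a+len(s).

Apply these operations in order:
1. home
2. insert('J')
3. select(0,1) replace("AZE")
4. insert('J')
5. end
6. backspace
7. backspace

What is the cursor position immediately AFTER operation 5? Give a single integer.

After op 1 (home): buf='LRI' cursor=0
After op 2 (insert('J')): buf='JLRI' cursor=1
After op 3 (select(0,1) replace("AZE")): buf='AZELRI' cursor=3
After op 4 (insert('J')): buf='AZEJLRI' cursor=4
After op 5 (end): buf='AZEJLRI' cursor=7

Answer: 7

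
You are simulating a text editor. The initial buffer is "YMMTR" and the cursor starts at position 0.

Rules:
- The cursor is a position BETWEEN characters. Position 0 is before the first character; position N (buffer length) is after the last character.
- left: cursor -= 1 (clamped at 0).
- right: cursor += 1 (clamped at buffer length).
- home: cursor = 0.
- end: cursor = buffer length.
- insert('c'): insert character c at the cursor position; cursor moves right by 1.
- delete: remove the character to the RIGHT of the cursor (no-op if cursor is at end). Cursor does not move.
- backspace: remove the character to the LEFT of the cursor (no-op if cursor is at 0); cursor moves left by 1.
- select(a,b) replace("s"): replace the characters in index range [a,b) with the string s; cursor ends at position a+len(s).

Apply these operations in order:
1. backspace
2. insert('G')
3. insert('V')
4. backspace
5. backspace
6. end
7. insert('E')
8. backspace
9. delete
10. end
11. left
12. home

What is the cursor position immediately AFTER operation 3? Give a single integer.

Answer: 2

Derivation:
After op 1 (backspace): buf='YMMTR' cursor=0
After op 2 (insert('G')): buf='GYMMTR' cursor=1
After op 3 (insert('V')): buf='GVYMMTR' cursor=2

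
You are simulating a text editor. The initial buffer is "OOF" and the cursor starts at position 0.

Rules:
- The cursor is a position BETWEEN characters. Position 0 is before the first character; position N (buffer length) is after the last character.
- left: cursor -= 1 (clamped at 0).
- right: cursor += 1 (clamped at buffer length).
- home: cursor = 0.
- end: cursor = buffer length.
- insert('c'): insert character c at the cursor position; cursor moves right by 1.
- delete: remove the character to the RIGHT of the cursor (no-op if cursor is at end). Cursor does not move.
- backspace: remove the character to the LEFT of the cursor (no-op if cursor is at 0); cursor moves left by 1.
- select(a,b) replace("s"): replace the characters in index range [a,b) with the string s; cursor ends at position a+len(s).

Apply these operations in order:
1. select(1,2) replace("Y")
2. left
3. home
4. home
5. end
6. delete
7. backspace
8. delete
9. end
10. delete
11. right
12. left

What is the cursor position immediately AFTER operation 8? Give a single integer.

Answer: 2

Derivation:
After op 1 (select(1,2) replace("Y")): buf='OYF' cursor=2
After op 2 (left): buf='OYF' cursor=1
After op 3 (home): buf='OYF' cursor=0
After op 4 (home): buf='OYF' cursor=0
After op 5 (end): buf='OYF' cursor=3
After op 6 (delete): buf='OYF' cursor=3
After op 7 (backspace): buf='OY' cursor=2
After op 8 (delete): buf='OY' cursor=2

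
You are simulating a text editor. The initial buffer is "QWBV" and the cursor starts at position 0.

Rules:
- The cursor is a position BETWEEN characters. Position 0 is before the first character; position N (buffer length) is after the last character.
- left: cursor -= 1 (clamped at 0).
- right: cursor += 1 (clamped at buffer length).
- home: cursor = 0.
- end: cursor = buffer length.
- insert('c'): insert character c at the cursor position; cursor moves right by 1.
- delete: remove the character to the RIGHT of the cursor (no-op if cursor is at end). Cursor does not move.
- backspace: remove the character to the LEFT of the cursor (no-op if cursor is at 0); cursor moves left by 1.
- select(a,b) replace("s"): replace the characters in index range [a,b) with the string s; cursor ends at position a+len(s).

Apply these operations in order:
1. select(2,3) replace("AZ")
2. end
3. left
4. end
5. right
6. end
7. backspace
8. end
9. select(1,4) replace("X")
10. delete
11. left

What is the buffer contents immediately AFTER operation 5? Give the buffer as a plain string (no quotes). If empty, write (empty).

After op 1 (select(2,3) replace("AZ")): buf='QWAZV' cursor=4
After op 2 (end): buf='QWAZV' cursor=5
After op 3 (left): buf='QWAZV' cursor=4
After op 4 (end): buf='QWAZV' cursor=5
After op 5 (right): buf='QWAZV' cursor=5

Answer: QWAZV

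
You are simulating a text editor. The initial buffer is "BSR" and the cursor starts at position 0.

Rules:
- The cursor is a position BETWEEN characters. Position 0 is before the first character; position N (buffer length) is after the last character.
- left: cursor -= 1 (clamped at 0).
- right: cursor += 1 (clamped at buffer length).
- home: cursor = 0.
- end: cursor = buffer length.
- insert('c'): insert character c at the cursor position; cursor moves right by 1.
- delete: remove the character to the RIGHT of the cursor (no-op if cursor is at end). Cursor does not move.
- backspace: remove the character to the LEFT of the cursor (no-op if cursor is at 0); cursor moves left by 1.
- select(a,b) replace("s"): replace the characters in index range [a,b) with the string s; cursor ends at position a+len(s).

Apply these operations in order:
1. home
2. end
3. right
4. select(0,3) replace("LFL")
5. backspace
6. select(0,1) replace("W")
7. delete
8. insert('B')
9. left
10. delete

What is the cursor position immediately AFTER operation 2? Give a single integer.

Answer: 3

Derivation:
After op 1 (home): buf='BSR' cursor=0
After op 2 (end): buf='BSR' cursor=3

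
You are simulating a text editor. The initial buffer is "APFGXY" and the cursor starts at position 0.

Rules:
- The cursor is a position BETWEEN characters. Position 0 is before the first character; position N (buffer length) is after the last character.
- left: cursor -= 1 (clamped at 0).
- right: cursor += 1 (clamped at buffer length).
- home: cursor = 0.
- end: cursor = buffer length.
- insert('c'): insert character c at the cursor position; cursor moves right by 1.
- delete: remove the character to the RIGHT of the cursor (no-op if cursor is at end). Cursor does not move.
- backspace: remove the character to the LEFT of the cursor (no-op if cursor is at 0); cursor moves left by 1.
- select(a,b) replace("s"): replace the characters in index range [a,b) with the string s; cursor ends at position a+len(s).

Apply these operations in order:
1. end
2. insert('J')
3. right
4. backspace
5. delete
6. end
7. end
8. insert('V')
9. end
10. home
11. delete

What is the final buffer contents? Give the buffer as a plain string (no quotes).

Answer: PFGXYV

Derivation:
After op 1 (end): buf='APFGXY' cursor=6
After op 2 (insert('J')): buf='APFGXYJ' cursor=7
After op 3 (right): buf='APFGXYJ' cursor=7
After op 4 (backspace): buf='APFGXY' cursor=6
After op 5 (delete): buf='APFGXY' cursor=6
After op 6 (end): buf='APFGXY' cursor=6
After op 7 (end): buf='APFGXY' cursor=6
After op 8 (insert('V')): buf='APFGXYV' cursor=7
After op 9 (end): buf='APFGXYV' cursor=7
After op 10 (home): buf='APFGXYV' cursor=0
After op 11 (delete): buf='PFGXYV' cursor=0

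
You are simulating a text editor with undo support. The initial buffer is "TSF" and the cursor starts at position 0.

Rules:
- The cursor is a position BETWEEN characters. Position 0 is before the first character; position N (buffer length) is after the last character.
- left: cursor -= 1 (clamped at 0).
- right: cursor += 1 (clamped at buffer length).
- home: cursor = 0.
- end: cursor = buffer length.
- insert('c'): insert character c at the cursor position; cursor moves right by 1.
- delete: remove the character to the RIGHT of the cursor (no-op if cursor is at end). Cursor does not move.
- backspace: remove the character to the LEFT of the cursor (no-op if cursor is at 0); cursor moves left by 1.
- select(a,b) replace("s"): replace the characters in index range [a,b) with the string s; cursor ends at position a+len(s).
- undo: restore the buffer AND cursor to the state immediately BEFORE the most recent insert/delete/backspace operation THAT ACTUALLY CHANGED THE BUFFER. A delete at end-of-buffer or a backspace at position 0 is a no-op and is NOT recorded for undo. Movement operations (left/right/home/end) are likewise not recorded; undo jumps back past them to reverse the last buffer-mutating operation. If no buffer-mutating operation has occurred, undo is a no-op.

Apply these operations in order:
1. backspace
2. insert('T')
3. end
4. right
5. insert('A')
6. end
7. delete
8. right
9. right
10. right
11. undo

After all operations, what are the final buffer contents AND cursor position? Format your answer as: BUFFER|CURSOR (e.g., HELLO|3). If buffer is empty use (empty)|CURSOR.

After op 1 (backspace): buf='TSF' cursor=0
After op 2 (insert('T')): buf='TTSF' cursor=1
After op 3 (end): buf='TTSF' cursor=4
After op 4 (right): buf='TTSF' cursor=4
After op 5 (insert('A')): buf='TTSFA' cursor=5
After op 6 (end): buf='TTSFA' cursor=5
After op 7 (delete): buf='TTSFA' cursor=5
After op 8 (right): buf='TTSFA' cursor=5
After op 9 (right): buf='TTSFA' cursor=5
After op 10 (right): buf='TTSFA' cursor=5
After op 11 (undo): buf='TTSF' cursor=4

Answer: TTSF|4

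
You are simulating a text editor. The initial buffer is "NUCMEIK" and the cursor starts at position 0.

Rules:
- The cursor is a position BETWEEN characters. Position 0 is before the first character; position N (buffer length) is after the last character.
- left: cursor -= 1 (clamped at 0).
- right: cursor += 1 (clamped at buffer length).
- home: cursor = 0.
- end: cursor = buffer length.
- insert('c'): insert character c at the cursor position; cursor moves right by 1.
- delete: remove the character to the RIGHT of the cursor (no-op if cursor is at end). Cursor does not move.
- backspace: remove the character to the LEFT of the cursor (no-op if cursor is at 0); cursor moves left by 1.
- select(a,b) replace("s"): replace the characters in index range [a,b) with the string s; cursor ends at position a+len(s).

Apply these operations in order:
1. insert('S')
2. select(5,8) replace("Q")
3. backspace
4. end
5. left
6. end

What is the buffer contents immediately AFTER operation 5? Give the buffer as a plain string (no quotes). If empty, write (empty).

Answer: SNUCM

Derivation:
After op 1 (insert('S')): buf='SNUCMEIK' cursor=1
After op 2 (select(5,8) replace("Q")): buf='SNUCMQ' cursor=6
After op 3 (backspace): buf='SNUCM' cursor=5
After op 4 (end): buf='SNUCM' cursor=5
After op 5 (left): buf='SNUCM' cursor=4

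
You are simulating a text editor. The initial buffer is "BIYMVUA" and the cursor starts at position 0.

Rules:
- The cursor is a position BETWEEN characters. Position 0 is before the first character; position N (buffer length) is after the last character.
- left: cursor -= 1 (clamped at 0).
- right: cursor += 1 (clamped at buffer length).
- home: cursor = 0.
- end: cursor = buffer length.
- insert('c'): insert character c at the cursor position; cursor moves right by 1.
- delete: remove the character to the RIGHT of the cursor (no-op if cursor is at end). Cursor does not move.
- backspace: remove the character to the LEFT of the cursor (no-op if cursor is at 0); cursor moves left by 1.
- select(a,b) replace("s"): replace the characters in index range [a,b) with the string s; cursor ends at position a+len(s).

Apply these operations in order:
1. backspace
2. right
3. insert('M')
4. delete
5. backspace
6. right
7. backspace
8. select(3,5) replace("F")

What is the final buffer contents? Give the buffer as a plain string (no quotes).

After op 1 (backspace): buf='BIYMVUA' cursor=0
After op 2 (right): buf='BIYMVUA' cursor=1
After op 3 (insert('M')): buf='BMIYMVUA' cursor=2
After op 4 (delete): buf='BMYMVUA' cursor=2
After op 5 (backspace): buf='BYMVUA' cursor=1
After op 6 (right): buf='BYMVUA' cursor=2
After op 7 (backspace): buf='BMVUA' cursor=1
After op 8 (select(3,5) replace("F")): buf='BMVF' cursor=4

Answer: BMVF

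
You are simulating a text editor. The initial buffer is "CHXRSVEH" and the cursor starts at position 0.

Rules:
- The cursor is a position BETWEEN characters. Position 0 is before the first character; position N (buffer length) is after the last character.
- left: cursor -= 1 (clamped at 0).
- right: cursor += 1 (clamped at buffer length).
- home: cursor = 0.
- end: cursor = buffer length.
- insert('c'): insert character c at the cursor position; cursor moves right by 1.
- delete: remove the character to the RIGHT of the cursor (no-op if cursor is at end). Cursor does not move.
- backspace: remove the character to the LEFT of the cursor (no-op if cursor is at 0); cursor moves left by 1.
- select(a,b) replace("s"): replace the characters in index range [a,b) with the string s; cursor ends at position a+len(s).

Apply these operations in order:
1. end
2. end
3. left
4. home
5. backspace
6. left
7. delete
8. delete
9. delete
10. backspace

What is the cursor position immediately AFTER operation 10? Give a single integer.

Answer: 0

Derivation:
After op 1 (end): buf='CHXRSVEH' cursor=8
After op 2 (end): buf='CHXRSVEH' cursor=8
After op 3 (left): buf='CHXRSVEH' cursor=7
After op 4 (home): buf='CHXRSVEH' cursor=0
After op 5 (backspace): buf='CHXRSVEH' cursor=0
After op 6 (left): buf='CHXRSVEH' cursor=0
After op 7 (delete): buf='HXRSVEH' cursor=0
After op 8 (delete): buf='XRSVEH' cursor=0
After op 9 (delete): buf='RSVEH' cursor=0
After op 10 (backspace): buf='RSVEH' cursor=0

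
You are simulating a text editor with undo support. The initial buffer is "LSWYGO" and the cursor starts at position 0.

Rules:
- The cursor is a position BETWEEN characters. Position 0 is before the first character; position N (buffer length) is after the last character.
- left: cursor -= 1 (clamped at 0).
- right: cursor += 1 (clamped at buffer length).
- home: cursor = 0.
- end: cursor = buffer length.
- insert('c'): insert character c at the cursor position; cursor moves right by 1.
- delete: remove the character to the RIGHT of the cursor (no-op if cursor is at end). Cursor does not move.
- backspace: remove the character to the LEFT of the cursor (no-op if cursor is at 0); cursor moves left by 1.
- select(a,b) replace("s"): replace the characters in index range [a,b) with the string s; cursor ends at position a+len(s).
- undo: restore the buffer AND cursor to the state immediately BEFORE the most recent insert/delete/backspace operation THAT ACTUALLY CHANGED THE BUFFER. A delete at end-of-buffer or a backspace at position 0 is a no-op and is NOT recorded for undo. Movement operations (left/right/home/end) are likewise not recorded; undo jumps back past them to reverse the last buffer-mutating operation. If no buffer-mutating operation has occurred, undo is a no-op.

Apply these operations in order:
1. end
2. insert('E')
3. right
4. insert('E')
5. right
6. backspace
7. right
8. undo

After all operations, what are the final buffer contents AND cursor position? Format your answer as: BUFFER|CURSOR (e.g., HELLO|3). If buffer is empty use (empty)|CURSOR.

Answer: LSWYGOEE|8

Derivation:
After op 1 (end): buf='LSWYGO' cursor=6
After op 2 (insert('E')): buf='LSWYGOE' cursor=7
After op 3 (right): buf='LSWYGOE' cursor=7
After op 4 (insert('E')): buf='LSWYGOEE' cursor=8
After op 5 (right): buf='LSWYGOEE' cursor=8
After op 6 (backspace): buf='LSWYGOE' cursor=7
After op 7 (right): buf='LSWYGOE' cursor=7
After op 8 (undo): buf='LSWYGOEE' cursor=8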